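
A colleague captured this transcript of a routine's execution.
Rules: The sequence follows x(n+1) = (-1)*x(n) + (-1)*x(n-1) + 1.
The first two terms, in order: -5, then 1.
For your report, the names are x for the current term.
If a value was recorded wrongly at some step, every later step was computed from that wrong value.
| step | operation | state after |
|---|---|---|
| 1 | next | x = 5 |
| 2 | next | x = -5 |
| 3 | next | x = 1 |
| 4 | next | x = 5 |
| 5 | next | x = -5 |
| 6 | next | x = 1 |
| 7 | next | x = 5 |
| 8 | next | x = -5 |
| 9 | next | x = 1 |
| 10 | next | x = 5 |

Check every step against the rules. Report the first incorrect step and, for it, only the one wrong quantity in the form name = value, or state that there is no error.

Recomputing the run from the initial state:
step 1: x = 5
step 2: x = -5
step 3: x = 1
step 4: x = 5
step 5: x = -5
step 6: x = 1
step 7: x = 5
step 8: x = -5
step 9: x = 1
step 10: x = 5
This matches the transcript at every step.

no error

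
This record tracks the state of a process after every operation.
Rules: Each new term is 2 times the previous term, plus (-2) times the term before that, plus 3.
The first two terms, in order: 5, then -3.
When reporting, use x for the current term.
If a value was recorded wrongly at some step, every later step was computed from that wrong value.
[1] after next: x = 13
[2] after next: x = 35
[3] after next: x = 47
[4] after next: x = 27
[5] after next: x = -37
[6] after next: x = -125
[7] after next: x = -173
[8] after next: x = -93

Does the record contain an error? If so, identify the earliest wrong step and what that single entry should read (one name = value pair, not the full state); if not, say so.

step 1, x = -13

step 1: x = 2*(-3) + (-2)*(5) + (3) = -13 -> a discrepancy with the record
First incorrect step: 1; the correct value is x = -13.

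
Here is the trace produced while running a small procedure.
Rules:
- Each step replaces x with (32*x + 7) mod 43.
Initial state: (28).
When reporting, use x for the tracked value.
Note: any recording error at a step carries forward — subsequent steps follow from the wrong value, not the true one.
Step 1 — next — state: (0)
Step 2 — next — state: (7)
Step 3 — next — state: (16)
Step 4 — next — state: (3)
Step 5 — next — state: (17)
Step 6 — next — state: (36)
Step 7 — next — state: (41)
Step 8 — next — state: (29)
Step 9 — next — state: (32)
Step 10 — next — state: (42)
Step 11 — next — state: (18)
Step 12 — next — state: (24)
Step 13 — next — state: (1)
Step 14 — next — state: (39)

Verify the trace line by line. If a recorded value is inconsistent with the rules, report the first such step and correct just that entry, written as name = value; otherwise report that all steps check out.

step 6, x = 35

Recomputing the run from the initial state:
step 1: x = 0
step 2: x = 7
step 3: x = 16
step 4: x = 3
step 5: x = 17
step 6: x = 35
step 7: x = 9
step 8: x = 37
step 9: x = 30
step 10: x = 21
step 11: x = 34
step 12: x = 20
step 13: x = 2
step 14: x = 28
The first disagreement with the trace is at step 6, where the value should be x = 35.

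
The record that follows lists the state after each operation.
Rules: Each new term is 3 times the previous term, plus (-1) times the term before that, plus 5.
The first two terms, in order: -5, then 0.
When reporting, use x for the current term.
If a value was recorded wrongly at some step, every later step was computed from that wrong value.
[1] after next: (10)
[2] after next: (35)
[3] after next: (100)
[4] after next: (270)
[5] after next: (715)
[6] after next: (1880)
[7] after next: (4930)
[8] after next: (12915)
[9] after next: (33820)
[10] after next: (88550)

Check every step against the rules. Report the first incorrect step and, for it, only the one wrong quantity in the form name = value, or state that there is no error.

no error

Recomputing the run from the initial state:
step 1: x = 10
step 2: x = 35
step 3: x = 100
step 4: x = 270
step 5: x = 715
step 6: x = 1880
step 7: x = 4930
step 8: x = 12915
step 9: x = 33820
step 10: x = 88550
This matches the record at every step.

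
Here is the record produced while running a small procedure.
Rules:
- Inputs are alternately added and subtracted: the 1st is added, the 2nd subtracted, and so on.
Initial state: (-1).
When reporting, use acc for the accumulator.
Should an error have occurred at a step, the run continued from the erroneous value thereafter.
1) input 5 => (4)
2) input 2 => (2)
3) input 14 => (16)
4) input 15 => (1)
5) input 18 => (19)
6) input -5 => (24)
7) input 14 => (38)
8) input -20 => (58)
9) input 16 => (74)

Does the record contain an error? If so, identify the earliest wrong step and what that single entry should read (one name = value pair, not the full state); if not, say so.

no error

Step 1: acc = -1 + 5 = 4 — confirmed correct.
Step 2: acc = 4 - 2 = 2 — matches.
Step 3: acc = 2 + 14 = 16 — same as recorded.
Step 4: acc = 16 - 15 = 1 — same as recorded.
Step 5: acc = 1 + 18 = 19 — exactly as logged.
Step 6: acc = 19 - -5 = 24 — in agreement.
Step 7: acc = 24 + 14 = 38 — same as recorded.
Step 8: acc = 38 - -20 = 58 — consistent with the record.
Step 9: acc = 58 + 16 = 74 — same as recorded.
Every step is consistent.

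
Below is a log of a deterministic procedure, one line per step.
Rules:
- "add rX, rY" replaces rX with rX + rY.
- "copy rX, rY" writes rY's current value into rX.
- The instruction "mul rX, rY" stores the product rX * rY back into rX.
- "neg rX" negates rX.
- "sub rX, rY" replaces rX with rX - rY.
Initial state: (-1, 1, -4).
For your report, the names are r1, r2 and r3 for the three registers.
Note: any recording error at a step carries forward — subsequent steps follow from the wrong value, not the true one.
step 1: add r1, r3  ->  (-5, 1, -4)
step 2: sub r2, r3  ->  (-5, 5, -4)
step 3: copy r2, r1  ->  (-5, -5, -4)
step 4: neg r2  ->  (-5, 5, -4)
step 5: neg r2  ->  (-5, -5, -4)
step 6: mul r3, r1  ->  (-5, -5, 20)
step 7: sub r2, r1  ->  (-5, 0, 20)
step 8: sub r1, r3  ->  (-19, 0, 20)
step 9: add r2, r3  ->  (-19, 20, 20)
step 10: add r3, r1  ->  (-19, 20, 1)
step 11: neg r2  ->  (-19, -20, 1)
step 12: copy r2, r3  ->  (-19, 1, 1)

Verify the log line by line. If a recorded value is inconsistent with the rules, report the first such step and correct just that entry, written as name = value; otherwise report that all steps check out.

Recomputing the run from the initial state:
step 1: r1 = -5, r2 = 1, r3 = -4
step 2: r1 = -5, r2 = 5, r3 = -4
step 3: r1 = -5, r2 = -5, r3 = -4
step 4: r1 = -5, r2 = 5, r3 = -4
step 5: r1 = -5, r2 = -5, r3 = -4
step 6: r1 = -5, r2 = -5, r3 = 20
step 7: r1 = -5, r2 = 0, r3 = 20
step 8: r1 = -25, r2 = 0, r3 = 20
step 9: r1 = -25, r2 = 20, r3 = 20
step 10: r1 = -25, r2 = 20, r3 = -5
step 11: r1 = -25, r2 = -20, r3 = -5
step 12: r1 = -25, r2 = -5, r3 = -5
The first disagreement with the log is at step 8, where the value should be r1 = -25.

step 8, r1 = -25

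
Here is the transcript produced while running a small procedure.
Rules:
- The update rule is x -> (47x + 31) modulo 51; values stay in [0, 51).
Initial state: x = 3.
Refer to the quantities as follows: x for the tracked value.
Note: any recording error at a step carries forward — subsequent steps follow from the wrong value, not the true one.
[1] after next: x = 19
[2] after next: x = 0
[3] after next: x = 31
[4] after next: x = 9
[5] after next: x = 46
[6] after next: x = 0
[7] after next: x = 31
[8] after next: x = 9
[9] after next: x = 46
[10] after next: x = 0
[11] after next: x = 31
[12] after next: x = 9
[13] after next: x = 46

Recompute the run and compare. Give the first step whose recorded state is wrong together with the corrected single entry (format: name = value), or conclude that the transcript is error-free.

Recomputing the run from the initial state:
step 1: x = 19
step 2: x = 6
step 3: x = 7
step 4: x = 3
step 5: x = 19
step 6: x = 6
step 7: x = 7
step 8: x = 3
step 9: x = 19
step 10: x = 6
step 11: x = 7
step 12: x = 3
step 13: x = 19
The first disagreement with the transcript is at step 2, where the value should be x = 6.

step 2, x = 6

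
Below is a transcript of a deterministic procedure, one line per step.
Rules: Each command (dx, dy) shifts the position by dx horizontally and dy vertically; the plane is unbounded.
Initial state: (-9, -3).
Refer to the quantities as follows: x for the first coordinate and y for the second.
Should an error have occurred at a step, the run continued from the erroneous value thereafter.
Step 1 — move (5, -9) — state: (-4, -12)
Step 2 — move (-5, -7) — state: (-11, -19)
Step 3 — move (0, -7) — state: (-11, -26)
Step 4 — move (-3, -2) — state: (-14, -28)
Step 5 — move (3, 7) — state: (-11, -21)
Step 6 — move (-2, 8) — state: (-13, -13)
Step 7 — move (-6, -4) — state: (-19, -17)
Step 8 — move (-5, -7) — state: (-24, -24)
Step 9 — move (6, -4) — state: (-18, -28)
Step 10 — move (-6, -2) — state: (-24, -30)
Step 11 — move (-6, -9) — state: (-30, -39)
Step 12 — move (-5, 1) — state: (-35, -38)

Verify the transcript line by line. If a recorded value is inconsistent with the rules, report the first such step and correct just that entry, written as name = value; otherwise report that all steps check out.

Step 1: x = -9 + (5) = -4, y = -3 + (-9) = -12 — matches.
Step 2: x = -4 + (-5) = -9, y = -12 + (-7) = -19 — a discrepancy with the transcript.
First deviation found at step 2; the corrected entry is x = -9.

step 2, x = -9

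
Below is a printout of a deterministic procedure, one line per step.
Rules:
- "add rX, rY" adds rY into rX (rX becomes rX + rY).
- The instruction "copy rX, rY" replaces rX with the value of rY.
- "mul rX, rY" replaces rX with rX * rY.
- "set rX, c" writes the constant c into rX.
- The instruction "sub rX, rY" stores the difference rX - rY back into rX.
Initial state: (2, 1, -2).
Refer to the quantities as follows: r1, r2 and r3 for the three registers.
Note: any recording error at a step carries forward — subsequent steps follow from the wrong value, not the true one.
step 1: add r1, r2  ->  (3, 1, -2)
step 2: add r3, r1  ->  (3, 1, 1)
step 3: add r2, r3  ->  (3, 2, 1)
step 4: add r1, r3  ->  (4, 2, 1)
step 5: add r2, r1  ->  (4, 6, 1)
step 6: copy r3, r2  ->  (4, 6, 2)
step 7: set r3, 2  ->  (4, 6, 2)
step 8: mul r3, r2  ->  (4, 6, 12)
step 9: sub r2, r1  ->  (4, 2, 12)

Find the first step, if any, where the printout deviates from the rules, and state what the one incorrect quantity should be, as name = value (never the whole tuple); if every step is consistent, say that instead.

1. r1 = 2 + 1 = 3 (verified)
2. r3 = -2 + 3 = 1 (exactly as logged)
3. r2 = 1 + 1 = 2 (matches)
4. r1 = 3 + 1 = 4 (checks out)
5. r2 = 2 + 4 = 6 (exactly as logged)
6. r3 = 6 (not what was recorded)
Step 6 is the first one off; corrected, r3 = 6.

step 6, r3 = 6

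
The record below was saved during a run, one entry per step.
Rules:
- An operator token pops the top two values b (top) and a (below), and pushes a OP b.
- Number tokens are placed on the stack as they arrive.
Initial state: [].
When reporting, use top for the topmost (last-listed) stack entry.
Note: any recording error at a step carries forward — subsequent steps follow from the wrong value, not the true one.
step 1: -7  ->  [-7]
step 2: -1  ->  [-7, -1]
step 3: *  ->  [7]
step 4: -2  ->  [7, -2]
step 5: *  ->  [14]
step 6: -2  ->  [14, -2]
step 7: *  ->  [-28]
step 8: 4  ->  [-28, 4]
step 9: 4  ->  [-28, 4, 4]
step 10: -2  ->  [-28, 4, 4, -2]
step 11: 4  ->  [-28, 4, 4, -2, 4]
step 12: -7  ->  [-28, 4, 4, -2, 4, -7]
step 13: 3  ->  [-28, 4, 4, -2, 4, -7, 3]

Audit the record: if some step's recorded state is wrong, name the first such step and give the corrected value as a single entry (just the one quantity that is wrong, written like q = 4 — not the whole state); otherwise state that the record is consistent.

Step 1: push -7: top = -7 — checks out.
Step 2: push -1: top = -1 — matches.
Step 3: -7 * -1 = 7 — confirmed correct.
Step 4: push -2: top = -2 — verified.
Step 5: 7 * -2 = -14 — not what was recorded.
First incorrect step: 5; the correct value is top = -14.

step 5, top = -14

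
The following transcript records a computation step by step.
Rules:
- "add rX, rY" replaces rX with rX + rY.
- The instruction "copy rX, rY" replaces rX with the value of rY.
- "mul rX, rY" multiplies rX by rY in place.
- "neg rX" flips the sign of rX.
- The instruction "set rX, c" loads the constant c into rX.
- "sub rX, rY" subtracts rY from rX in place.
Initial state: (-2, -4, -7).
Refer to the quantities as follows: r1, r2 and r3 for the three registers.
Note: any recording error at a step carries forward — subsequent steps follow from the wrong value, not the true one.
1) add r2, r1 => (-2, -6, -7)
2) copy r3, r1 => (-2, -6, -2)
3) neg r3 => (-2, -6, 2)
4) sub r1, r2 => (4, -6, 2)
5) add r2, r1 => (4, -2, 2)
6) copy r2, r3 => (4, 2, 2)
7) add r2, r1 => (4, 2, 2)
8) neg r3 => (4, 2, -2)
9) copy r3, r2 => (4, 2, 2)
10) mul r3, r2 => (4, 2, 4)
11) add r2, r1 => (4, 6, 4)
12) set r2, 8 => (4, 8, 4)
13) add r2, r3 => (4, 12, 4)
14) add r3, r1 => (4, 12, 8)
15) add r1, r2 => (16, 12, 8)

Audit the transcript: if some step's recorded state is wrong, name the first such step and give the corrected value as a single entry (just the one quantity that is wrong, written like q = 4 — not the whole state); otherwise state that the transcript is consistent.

step 7, r2 = 6

1. r2 = -4 + -2 = -6 (exactly as logged)
2. r3 = -2 (exactly as logged)
3. r3 = -(-2) = 2 (consistent with the transcript)
4. r1 = -2 - -6 = 4 (exactly as logged)
5. r2 = -6 + 4 = -2 (no discrepancy)
6. r2 = 2 (no discrepancy)
7. r2 = 2 + 4 = 6 (the entry is off here)
First incorrect step: 7; the correct value is r2 = 6.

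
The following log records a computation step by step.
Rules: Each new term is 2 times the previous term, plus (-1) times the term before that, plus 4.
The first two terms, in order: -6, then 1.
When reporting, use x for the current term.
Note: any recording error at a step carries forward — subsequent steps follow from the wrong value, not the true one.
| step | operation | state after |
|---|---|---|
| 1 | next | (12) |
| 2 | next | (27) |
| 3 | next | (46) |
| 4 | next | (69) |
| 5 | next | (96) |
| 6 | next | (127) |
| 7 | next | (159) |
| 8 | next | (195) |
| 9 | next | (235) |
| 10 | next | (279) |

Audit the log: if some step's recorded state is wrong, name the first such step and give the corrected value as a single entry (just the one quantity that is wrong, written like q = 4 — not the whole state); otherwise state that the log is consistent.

Recomputing the run from the initial state:
step 1: x = 12
step 2: x = 27
step 3: x = 46
step 4: x = 69
step 5: x = 96
step 6: x = 127
step 7: x = 162
step 8: x = 201
step 9: x = 244
step 10: x = 291
The first disagreement with the log is at step 7, where the value should be x = 162.

step 7, x = 162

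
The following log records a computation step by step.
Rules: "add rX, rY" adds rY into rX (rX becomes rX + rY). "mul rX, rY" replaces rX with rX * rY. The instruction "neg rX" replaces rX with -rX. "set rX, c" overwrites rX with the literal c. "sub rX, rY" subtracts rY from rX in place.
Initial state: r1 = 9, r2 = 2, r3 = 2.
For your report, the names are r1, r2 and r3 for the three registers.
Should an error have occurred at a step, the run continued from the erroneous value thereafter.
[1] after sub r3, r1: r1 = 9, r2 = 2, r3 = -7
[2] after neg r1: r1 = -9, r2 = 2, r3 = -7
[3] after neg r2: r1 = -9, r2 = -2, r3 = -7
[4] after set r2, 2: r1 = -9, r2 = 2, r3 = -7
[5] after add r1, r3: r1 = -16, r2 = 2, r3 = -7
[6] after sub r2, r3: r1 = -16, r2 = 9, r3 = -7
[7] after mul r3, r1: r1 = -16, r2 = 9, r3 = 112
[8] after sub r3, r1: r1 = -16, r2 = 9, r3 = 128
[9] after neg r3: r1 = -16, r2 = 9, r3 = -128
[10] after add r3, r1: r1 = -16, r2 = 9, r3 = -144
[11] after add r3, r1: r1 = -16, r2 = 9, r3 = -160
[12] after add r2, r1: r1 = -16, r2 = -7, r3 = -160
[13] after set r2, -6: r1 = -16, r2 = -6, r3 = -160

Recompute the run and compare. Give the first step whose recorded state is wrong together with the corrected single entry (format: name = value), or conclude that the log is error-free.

step 1: r3 = 2 - 9 = -7 -> no discrepancy
step 2: r1 = -(9) = -9 -> same as recorded
step 3: r2 = -(2) = -2 -> agrees with the log
step 4: r2 = 2 -> checks out
step 5: r1 = -9 + -7 = -16 -> consistent with the log
step 6: r2 = 2 - -7 = 9 -> agrees with the log
step 7: r3 = -7 * -16 = 112 -> matches
step 8: r3 = 112 - -16 = 128 -> same as recorded
step 9: r3 = -(128) = -128 -> checks out
step 10: r3 = -128 + -16 = -144 -> exactly as logged
step 11: r3 = -144 + -16 = -160 -> confirmed correct
step 12: r2 = 9 + -16 = -7 -> consistent with the log
step 13: r2 = -6 -> in agreement
Nothing is out of place; the run is error-free.

no error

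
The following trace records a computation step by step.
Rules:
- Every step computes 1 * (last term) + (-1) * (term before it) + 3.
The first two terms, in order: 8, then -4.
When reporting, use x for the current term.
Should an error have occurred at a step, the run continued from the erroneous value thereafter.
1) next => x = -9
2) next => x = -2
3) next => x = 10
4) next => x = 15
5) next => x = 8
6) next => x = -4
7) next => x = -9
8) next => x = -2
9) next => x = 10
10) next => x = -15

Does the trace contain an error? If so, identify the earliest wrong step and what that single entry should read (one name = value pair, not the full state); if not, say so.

step 10, x = 15

Recomputing the run from the initial state:
step 1: x = -9
step 2: x = -2
step 3: x = 10
step 4: x = 15
step 5: x = 8
step 6: x = -4
step 7: x = -9
step 8: x = -2
step 9: x = 10
step 10: x = 15
The first disagreement with the trace is at step 10, where the value should be x = 15.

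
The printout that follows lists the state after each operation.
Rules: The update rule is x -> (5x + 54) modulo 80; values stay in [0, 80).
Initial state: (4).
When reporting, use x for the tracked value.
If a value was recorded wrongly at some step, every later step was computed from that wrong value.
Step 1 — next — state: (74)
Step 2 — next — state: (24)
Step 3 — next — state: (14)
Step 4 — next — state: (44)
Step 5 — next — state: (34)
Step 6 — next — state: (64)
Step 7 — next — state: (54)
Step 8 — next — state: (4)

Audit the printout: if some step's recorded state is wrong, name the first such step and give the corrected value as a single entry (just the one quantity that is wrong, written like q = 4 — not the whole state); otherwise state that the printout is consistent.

no error

Step 1: x = (5*4 + 54) mod 80 = 74 — in agreement.
Step 2: x = (5*74 + 54) mod 80 = 24 — exactly as logged.
Step 3: x = (5*24 + 54) mod 80 = 14 — agrees with the printout.
Step 4: x = (5*14 + 54) mod 80 = 44 — same as recorded.
Step 5: x = (5*44 + 54) mod 80 = 34 — verified.
Step 6: x = (5*34 + 54) mod 80 = 64 — checks out.
Step 7: x = (5*64 + 54) mod 80 = 54 — checks out.
Step 8: x = (5*54 + 54) mod 80 = 4 — confirmed correct.
Nothing is out of place; the run is error-free.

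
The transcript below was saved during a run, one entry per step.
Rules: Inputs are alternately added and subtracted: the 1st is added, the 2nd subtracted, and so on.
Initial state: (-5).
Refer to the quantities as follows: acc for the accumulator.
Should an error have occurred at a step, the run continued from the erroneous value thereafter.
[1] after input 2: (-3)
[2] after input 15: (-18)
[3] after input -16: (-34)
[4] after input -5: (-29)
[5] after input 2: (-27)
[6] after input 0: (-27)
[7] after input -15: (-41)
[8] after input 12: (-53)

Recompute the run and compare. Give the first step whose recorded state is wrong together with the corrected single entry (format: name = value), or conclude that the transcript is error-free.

Recomputing the run from the initial state:
step 1: acc = -3
step 2: acc = -18
step 3: acc = -34
step 4: acc = -29
step 5: acc = -27
step 6: acc = -27
step 7: acc = -42
step 8: acc = -54
The first disagreement with the transcript is at step 7, where the value should be acc = -42.

step 7, acc = -42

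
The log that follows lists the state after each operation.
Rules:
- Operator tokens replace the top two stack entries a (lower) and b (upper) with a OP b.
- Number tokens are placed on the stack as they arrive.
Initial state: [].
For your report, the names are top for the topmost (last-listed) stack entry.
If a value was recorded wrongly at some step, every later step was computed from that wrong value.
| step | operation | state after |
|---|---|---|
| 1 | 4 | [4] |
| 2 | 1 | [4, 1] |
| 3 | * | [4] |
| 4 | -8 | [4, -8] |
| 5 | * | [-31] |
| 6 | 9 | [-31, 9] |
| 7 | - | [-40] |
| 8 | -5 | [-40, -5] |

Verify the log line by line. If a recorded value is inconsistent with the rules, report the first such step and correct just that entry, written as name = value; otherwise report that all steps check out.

step 5, top = -32

Recomputing the run from the initial state:
step 1: [4]
step 2: [4, 1]
step 3: [4]
step 4: [4, -8]
step 5: [-32]
step 6: [-32, 9]
step 7: [-41]
step 8: [-41, -5]
The first disagreement with the log is at step 5, where the value should be top = -32.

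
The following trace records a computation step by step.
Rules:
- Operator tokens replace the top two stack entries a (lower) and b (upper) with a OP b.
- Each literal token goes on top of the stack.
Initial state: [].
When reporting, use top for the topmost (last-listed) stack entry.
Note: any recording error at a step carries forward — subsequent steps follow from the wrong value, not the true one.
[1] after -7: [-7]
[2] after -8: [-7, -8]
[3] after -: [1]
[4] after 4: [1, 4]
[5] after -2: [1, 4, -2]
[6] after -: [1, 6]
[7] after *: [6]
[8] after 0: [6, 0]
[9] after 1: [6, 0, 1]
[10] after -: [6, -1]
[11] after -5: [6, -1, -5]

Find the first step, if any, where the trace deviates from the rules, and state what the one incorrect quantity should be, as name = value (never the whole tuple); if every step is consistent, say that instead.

Step 1: push -7: top = -7 — in agreement.
Step 2: push -8: top = -8 — verified.
Step 3: -7 - -8 = 1 — in agreement.
Step 4: push 4: top = 4 — exactly as logged.
Step 5: push -2: top = -2 — verified.
Step 6: 4 - -2 = 6 — same as recorded.
Step 7: 1 * 6 = 6 — exactly as logged.
Step 8: push 0: top = 0 — checks out.
Step 9: push 1: top = 1 — consistent with the trace.
Step 10: 0 - 1 = -1 — agrees with the trace.
Step 11: push -5: top = -5 — confirmed correct.
No step deviates from the rules.

no error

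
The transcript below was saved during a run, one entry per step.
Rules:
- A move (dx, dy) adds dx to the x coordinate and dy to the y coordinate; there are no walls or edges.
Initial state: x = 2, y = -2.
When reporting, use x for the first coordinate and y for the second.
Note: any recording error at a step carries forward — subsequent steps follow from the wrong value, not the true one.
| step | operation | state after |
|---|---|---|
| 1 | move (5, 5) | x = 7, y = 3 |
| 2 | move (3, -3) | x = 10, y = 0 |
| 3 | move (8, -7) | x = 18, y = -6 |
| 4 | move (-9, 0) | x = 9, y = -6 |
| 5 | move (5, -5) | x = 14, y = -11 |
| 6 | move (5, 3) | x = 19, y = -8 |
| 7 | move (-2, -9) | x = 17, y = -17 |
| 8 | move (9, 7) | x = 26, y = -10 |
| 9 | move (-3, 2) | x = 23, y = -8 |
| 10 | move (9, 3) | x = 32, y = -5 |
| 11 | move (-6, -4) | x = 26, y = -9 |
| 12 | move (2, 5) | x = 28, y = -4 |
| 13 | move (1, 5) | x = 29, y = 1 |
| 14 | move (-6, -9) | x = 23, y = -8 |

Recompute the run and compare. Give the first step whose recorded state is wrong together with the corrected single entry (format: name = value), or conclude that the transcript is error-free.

1. x = 2 + (5) = 7, y = -2 + (5) = 3 (exactly as logged)
2. x = 7 + (3) = 10, y = 3 + (-3) = 0 (no discrepancy)
3. x = 10 + (8) = 18, y = 0 + (-7) = -7 (the transcript has a different value)
Step 3 is the first one off; corrected, y = -7.

step 3, y = -7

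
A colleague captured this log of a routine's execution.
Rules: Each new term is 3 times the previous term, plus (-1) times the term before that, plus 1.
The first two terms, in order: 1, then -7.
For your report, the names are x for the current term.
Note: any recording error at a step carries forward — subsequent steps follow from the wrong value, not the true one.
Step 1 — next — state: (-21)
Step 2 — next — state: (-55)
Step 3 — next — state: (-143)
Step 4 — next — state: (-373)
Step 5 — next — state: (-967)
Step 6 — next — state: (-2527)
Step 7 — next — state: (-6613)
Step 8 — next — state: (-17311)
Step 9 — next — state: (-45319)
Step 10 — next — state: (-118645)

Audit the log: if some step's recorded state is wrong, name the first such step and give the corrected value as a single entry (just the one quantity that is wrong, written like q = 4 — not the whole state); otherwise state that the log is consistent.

step 5, x = -975

step 1: x = 3*(-7) + (-1)*(1) + (1) = -21 -> verified
step 2: x = 3*(-21) + (-1)*(-7) + (1) = -55 -> confirmed correct
step 3: x = 3*(-55) + (-1)*(-21) + (1) = -143 -> confirmed correct
step 4: x = 3*(-143) + (-1)*(-55) + (1) = -373 -> matches
step 5: x = 3*(-373) + (-1)*(-143) + (1) = -975 -> a discrepancy with the log
First incorrect step: 5; the correct value is x = -975.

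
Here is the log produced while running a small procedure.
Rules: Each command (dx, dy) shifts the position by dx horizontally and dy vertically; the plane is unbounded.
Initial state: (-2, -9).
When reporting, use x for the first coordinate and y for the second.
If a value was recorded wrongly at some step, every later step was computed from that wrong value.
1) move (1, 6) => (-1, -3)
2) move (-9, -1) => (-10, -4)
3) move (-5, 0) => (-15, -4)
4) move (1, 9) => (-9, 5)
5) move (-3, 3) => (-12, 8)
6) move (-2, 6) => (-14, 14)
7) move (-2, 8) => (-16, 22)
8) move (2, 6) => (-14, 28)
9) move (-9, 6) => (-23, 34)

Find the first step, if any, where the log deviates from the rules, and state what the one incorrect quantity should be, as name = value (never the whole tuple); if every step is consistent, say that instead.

step 4, x = -14

Recomputing the run from the initial state:
step 1: x = -1, y = -3
step 2: x = -10, y = -4
step 3: x = -15, y = -4
step 4: x = -14, y = 5
step 5: x = -17, y = 8
step 6: x = -19, y = 14
step 7: x = -21, y = 22
step 8: x = -19, y = 28
step 9: x = -28, y = 34
The first disagreement with the log is at step 4, where the value should be x = -14.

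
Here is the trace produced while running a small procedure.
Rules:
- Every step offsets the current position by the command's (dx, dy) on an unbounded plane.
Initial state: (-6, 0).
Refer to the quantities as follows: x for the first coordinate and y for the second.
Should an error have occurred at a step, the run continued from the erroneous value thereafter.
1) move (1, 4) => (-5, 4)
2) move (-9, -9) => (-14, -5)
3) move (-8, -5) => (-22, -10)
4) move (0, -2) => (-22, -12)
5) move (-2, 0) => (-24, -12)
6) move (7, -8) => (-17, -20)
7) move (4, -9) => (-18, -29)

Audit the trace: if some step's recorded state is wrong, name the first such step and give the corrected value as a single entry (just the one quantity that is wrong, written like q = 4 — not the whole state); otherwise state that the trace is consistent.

step 7, x = -13

step 1: x = -6 + (1) = -5, y = 0 + (4) = 4 -> checks out
step 2: x = -5 + (-9) = -14, y = 4 + (-9) = -5 -> verified
step 3: x = -14 + (-8) = -22, y = -5 + (-5) = -10 -> verified
step 4: x = -22 + (0) = -22, y = -10 + (-2) = -12 -> matches
step 5: x = -22 + (-2) = -24, y = -12 + (0) = -12 -> verified
step 6: x = -24 + (7) = -17, y = -12 + (-8) = -20 -> matches
step 7: x = -17 + (4) = -13, y = -20 + (-9) = -29 -> first mismatch against the trace
The audit stops at step 7: the recorded entry is wrong and should be x = -13.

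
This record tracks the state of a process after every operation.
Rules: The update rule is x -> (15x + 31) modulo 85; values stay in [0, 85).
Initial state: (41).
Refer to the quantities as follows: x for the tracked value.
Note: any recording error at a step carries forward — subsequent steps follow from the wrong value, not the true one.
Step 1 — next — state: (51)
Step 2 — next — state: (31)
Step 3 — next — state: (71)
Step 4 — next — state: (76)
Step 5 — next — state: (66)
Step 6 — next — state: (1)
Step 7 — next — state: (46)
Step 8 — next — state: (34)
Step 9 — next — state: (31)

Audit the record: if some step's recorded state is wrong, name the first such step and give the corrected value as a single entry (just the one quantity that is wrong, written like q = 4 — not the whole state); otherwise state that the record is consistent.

step 8, x = 41

Recomputing the run from the initial state:
step 1: x = 51
step 2: x = 31
step 3: x = 71
step 4: x = 76
step 5: x = 66
step 6: x = 1
step 7: x = 46
step 8: x = 41
step 9: x = 51
The first disagreement with the record is at step 8, where the value should be x = 41.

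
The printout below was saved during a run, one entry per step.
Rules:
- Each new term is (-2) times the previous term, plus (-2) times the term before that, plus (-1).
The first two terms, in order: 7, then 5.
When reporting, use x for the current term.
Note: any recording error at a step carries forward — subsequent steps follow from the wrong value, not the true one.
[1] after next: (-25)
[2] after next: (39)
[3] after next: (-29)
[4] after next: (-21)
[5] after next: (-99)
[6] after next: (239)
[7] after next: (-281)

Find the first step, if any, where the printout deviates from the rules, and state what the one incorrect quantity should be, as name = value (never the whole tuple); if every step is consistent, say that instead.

step 5, x = 99

Recomputing the run from the initial state:
step 1: x = -25
step 2: x = 39
step 3: x = -29
step 4: x = -21
step 5: x = 99
step 6: x = -157
step 7: x = 115
The first disagreement with the printout is at step 5, where the value should be x = 99.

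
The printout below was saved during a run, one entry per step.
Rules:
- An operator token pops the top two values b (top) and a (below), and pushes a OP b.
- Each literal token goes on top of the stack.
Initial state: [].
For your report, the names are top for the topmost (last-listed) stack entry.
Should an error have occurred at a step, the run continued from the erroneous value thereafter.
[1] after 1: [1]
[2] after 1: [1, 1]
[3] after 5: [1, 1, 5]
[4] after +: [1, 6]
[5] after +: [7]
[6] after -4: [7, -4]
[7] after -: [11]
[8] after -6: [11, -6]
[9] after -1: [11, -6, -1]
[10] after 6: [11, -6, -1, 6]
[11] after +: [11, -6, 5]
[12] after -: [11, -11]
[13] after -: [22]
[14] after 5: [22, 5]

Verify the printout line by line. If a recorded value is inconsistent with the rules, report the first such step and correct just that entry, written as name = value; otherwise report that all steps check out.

Recomputing the run from the initial state:
step 1: [1]
step 2: [1, 1]
step 3: [1, 1, 5]
step 4: [1, 6]
step 5: [7]
step 6: [7, -4]
step 7: [11]
step 8: [11, -6]
step 9: [11, -6, -1]
step 10: [11, -6, -1, 6]
step 11: [11, -6, 5]
step 12: [11, -11]
step 13: [22]
step 14: [22, 5]
This matches the printout at every step.

no error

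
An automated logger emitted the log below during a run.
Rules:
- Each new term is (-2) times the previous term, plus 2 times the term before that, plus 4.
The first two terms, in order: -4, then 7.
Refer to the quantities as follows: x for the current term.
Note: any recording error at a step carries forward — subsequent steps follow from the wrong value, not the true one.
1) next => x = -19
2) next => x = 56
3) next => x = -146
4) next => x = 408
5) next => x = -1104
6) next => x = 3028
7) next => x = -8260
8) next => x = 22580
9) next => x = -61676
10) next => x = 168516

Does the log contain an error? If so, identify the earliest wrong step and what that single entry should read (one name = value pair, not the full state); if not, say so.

Recomputing the run from the initial state:
step 1: x = -18
step 2: x = 54
step 3: x = -140
step 4: x = 392
step 5: x = -1060
step 6: x = 2908
step 7: x = -7932
step 8: x = 21684
step 9: x = -59228
step 10: x = 161828
The first disagreement with the log is at step 1, where the value should be x = -18.

step 1, x = -18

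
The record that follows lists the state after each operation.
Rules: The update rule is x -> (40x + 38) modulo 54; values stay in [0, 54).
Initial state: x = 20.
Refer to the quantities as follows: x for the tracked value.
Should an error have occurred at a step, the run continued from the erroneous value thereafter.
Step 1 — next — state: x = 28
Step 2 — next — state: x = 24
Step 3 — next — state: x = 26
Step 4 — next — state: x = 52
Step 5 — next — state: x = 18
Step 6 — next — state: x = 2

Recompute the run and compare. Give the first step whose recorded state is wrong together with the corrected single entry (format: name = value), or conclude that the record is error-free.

Recomputing the run from the initial state:
step 1: x = 28
step 2: x = 24
step 3: x = 26
step 4: x = 52
step 5: x = 12
step 6: x = 32
The first disagreement with the record is at step 5, where the value should be x = 12.

step 5, x = 12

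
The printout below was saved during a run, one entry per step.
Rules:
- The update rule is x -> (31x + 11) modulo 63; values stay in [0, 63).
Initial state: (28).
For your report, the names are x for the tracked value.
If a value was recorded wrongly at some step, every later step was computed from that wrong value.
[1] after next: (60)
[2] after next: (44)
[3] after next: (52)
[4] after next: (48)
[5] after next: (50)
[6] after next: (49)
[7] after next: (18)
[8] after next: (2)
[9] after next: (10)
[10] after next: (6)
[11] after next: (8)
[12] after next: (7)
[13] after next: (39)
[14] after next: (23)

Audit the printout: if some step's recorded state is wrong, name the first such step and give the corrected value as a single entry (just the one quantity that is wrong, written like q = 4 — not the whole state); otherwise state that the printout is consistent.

Step 1: x = (31*28 + 11) mod 63 = 60 — consistent with the printout.
Step 2: x = (31*60 + 11) mod 63 = 44 — checks out.
Step 3: x = (31*44 + 11) mod 63 = 52 — agrees with the printout.
Step 4: x = (31*52 + 11) mod 63 = 48 — confirmed correct.
Step 5: x = (31*48 + 11) mod 63 = 50 — checks out.
Step 6: x = (31*50 + 11) mod 63 = 49 — checks out.
Step 7: x = (31*49 + 11) mod 63 = 18 — checks out.
Step 8: x = (31*18 + 11) mod 63 = 2 — checks out.
Step 9: x = (31*2 + 11) mod 63 = 10 — consistent with the printout.
Step 10: x = (31*10 + 11) mod 63 = 6 — matches.
Step 11: x = (31*6 + 11) mod 63 = 8 — verified.
Step 12: x = (31*8 + 11) mod 63 = 7 — in agreement.
Step 13: x = (31*7 + 11) mod 63 = 39 — in agreement.
Step 14: x = (31*39 + 11) mod 63 = 23 — consistent with the printout.
The whole run recomputes cleanly — no discrepancies.

no error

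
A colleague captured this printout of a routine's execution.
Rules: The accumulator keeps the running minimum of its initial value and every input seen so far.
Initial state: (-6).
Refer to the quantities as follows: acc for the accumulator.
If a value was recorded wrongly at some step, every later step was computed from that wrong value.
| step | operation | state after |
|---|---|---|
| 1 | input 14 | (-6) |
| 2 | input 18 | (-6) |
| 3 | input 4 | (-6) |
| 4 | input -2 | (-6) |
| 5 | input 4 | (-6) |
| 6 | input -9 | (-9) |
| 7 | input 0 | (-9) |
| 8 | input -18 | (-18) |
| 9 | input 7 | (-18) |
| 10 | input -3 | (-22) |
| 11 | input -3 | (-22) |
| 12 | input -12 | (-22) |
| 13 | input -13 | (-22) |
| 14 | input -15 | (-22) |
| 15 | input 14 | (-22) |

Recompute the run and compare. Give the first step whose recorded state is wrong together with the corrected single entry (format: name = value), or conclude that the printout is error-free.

step 10, acc = -18

Recomputing the run from the initial state:
step 1: acc = -6
step 2: acc = -6
step 3: acc = -6
step 4: acc = -6
step 5: acc = -6
step 6: acc = -9
step 7: acc = -9
step 8: acc = -18
step 9: acc = -18
step 10: acc = -18
step 11: acc = -18
step 12: acc = -18
step 13: acc = -18
step 14: acc = -18
step 15: acc = -18
The first disagreement with the printout is at step 10, where the value should be acc = -18.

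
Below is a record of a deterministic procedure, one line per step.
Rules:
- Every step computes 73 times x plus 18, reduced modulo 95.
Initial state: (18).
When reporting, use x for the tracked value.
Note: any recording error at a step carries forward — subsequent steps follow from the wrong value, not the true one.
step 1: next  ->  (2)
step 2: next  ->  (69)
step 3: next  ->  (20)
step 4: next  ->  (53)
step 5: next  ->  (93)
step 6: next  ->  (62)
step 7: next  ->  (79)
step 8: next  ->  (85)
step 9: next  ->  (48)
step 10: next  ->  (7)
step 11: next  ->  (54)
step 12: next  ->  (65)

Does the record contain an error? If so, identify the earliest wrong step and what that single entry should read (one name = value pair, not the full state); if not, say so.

Recomputing the run from the initial state:
step 1: x = 2
step 2: x = 69
step 3: x = 20
step 4: x = 53
step 5: x = 87
step 6: x = 4
step 7: x = 25
step 8: x = 38
step 9: x = 37
step 10: x = 59
step 11: x = 50
step 12: x = 58
The first disagreement with the record is at step 5, where the value should be x = 87.

step 5, x = 87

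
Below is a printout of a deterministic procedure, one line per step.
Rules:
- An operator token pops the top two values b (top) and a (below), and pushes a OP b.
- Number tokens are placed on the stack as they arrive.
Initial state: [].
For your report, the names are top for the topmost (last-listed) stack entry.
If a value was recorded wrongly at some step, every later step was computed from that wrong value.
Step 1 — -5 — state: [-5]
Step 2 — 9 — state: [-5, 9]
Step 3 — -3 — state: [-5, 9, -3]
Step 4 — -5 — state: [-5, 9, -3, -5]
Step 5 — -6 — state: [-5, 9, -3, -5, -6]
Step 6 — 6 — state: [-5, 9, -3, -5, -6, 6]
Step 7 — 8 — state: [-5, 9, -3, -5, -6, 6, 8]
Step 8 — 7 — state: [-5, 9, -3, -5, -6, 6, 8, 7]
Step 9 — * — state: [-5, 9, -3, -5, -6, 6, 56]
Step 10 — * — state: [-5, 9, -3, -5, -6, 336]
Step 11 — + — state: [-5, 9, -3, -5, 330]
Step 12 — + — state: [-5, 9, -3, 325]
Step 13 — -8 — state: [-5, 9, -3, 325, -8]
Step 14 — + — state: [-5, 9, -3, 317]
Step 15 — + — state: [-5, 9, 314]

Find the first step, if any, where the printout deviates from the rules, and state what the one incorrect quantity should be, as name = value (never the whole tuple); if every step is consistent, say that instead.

step 1: push -5: top = -5 -> verified
step 2: push 9: top = 9 -> verified
step 3: push -3: top = -3 -> consistent with the printout
step 4: push -5: top = -5 -> agrees with the printout
step 5: push -6: top = -6 -> in agreement
step 6: push 6: top = 6 -> same as recorded
step 7: push 8: top = 8 -> checks out
step 8: push 7: top = 7 -> checks out
step 9: 8 * 7 = 56 -> no discrepancy
step 10: 6 * 56 = 336 -> verified
step 11: -6 + 336 = 330 -> checks out
step 12: -5 + 330 = 325 -> same as recorded
step 13: push -8: top = -8 -> agrees with the printout
step 14: 325 + -8 = 317 -> same as recorded
step 15: -3 + 317 = 314 -> checks out
All entries verified; no error found.

no error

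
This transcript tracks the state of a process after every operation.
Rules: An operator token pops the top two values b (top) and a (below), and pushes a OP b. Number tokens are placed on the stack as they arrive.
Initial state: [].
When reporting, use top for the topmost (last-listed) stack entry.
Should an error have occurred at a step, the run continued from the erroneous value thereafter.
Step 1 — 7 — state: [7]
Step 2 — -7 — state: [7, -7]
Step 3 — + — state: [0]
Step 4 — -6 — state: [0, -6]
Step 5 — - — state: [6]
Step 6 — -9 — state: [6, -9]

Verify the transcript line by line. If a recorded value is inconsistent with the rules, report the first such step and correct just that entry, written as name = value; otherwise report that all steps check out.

no error

step 1: push 7: top = 7 -> agrees with the transcript
step 2: push -7: top = -7 -> no discrepancy
step 3: 7 + -7 = 0 -> checks out
step 4: push -6: top = -6 -> agrees with the transcript
step 5: 0 - -6 = 6 -> confirmed correct
step 6: push -9: top = -9 -> verified
Nothing is out of place; the run is error-free.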